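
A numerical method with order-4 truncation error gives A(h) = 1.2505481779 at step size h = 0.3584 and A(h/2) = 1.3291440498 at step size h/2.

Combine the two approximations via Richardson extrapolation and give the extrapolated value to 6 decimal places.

1.334384

Leading term ∝ h^4; use weight 16 = 2^4.
Top: 16(1.3291440498) − (1.2505481779) = 20.0157566189
Divide by 2^4 − 1 = 15.
R = 20.0157566189/15 = 1.3343837746
Gap between inputs: 7.860e-02; correction applied: +0.0052397248.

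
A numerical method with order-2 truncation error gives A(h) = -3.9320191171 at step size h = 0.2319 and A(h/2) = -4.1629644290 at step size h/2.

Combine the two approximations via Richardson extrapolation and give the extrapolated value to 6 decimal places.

r = 2, so 2^r = 4.
4·(-4.1629644290) − (-3.9320191171) = -12.7198385989
Divide by 2^2 − 1 = 3.
R = (-12.7198385989)/3 = -4.2399461996

-4.239946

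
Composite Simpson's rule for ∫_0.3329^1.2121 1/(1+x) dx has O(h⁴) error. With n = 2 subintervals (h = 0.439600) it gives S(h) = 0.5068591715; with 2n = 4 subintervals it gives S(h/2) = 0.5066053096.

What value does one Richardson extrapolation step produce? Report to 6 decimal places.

Order 4 gives 2^r = 16 and 2^r − 1 = 15.
16×0.5066053096 = 8.1056849536; subtract 0.5068591715 → 7.5988257821
Divide by 2^4 − 1 = 15.
(16×0.5066053096 − 0.5068591715)/(16 − 1) = 0.5065883855

0.506588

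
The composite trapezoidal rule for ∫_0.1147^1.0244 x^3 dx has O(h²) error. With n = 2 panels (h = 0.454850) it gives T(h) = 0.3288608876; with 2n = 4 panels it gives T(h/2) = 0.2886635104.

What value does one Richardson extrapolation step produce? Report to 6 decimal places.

Error is O(h^2); halving h shrinks it by 2^2 = 4.
2^2*A(h/2) = 1.1546540416; minus A(h) gives 0.8257931540.
Extrapolated: 0.8257931540 / 3 = 0.2752643847

0.275264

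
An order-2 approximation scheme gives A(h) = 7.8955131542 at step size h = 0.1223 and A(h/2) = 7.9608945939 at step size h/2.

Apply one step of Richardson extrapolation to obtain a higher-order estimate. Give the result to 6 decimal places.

Leading term ∝ h^2; use weight 4 = 2^2.
Difference of the inputs: 7.9608945939 − 7.8955131542 = 0.0653814397
Correction (A(h/2) − A(h))/(4 − 1) = 0.0653814397/3 = 0.0217938132
R = 7.9608945939 + 0.0217938132 = 7.9826884071

7.982688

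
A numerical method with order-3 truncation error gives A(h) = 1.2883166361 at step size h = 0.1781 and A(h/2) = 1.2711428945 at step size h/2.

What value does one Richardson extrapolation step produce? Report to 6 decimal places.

The method has order 3: 2^3 = 8.
Numerator 8 × A(h/2) − A(h) = 8 × 1.2711428945 − 1.2883166361 = 8.8808265199
Extrapolated: 8.8808265199 / 7 = 1.2686895028

1.268690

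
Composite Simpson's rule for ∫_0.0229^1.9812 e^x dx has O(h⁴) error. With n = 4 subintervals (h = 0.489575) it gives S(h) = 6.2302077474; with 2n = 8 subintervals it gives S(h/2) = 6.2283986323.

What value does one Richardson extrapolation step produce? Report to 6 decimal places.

Error is O(h^4); halving h shrinks it by 2^4 = 16.
2^4×A(h/2) = 99.6543781168; minus A(h) gives 93.4241703694.
93.4241703694 ÷ 15 = 6.2282780246

6.228278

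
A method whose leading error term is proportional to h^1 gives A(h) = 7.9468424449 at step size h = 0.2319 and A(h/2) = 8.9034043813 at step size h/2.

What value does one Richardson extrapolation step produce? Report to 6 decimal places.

With r = 1 the leading error scales as h^1, so the weight is 2^1 = 2.
Top: 2(8.9034043813) − (7.9468424449) = 9.8599663177
Denominator 2 − 1 = 1.
R = 9.8599663177/1 = 9.8599663177
Gap between inputs: 9.566e-01; correction applied: +0.9565619364.

9.859966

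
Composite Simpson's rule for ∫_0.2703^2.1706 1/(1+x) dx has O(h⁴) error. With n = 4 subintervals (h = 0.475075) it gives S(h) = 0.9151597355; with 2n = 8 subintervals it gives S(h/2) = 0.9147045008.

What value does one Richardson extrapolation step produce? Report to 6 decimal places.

r = 4: numerator weight 16, denominator 15.
16 × 0.9147045008 − 0.9151597355 = 13.7201122773
13.7201122773 ÷ 15 = 0.9146741518

0.914674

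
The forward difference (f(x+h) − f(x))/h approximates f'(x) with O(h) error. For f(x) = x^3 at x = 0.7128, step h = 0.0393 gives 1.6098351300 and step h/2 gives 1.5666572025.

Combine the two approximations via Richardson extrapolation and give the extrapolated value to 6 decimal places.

With r = 1 the leading error scales as h^1, so the weight is 2^1 = 2.
Top: 2(1.5666572025) − (1.6098351300) = 1.5234792750
Denominator 2 − 1 = 1.
So the Richardson estimate is 1.5234792750.

1.523479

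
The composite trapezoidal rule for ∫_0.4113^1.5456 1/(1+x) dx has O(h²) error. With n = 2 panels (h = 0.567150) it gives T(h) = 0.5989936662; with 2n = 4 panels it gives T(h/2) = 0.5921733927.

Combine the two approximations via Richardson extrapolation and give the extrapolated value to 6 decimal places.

0.589900

Leading term ∝ h^2; use weight 4 = 2^2.
2^2*A(h/2) = 2.3686935708; minus A(h) gives 1.7696999046.
Extrapolated: 1.7696999046 / 3 = 0.5898999682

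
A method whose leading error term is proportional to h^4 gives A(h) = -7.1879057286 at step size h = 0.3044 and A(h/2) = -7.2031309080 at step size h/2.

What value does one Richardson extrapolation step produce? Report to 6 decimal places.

Method order is 4; weight 2^4 = 16.
Numerator 16 × A(h/2) − A(h) = 16 × (-7.2031309080) − (-7.1879057286) = -108.0621887994
Divide by 2^4 − 1 = 15.
So the Richardson estimate is -7.2041459200.

-7.204146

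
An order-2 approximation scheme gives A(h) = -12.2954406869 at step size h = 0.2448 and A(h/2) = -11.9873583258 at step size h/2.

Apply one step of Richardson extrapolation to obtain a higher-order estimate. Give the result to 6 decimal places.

Order 2 gives 2^r = 4 and 2^r − 1 = 3.
Numerator 4·A(h/2) − A(h) = 4·(-11.9873583258) − (-12.2954406869) = -35.6539926163
(-35.6539926163) ÷ 3 = -11.8846642054
Gap between inputs: 3.081e-01; correction applied: +0.1026941204.

-11.884664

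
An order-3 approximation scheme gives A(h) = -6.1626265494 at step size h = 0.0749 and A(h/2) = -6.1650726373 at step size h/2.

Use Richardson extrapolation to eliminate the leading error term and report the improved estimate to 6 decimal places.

-6.165422

With r = 3 the leading error scales as h^3, so the weight is 2^3 = 8.
8 × (-6.1650726373) = -49.3205810984; subtract (-6.1626265494) → -43.1579545490
Extrapolated: (-43.1579545490) / 7 = -6.1654220784
Gap between inputs: 2.446e-03; correction applied: −0.0003494411.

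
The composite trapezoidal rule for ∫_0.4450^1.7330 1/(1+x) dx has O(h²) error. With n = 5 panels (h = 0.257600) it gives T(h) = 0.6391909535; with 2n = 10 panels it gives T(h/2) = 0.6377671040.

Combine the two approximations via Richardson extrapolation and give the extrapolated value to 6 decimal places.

0.637292

Leading term ∝ h^2; use weight 4 = 2^2.
Weighted: 2.5510684160 − 0.6391909535 = 1.9118774625
(4*0.6377671040 − 0.6391909535)/(4 − 1) = 0.6372924875
Correction |R − A(h/2)| = 4.746e-04; gap |A(h/2) − A(h)| = 1.424e-03.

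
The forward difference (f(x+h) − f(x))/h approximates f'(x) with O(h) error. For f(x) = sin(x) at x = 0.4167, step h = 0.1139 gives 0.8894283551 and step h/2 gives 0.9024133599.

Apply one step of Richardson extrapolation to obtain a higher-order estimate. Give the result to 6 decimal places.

0.915398

r = 1: numerator weight 2, denominator 1.
2^1*A(h/2) = 1.8048267198; minus A(h) gives 0.9153983647.
(2*0.9024133599 − 0.8894283551)/(2 − 1) = 0.9153983647
Gap between inputs: 1.299e-02; correction applied: +0.0129850048.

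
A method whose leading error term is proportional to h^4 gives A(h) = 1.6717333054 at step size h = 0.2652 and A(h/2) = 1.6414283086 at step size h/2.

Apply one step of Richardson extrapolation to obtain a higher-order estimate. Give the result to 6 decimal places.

1.639408

With r = 4 the leading error scales as h^4, so the weight is 2^4 = 16.
Top: 16(1.6414283086) − (1.6717333054) = 24.5911196322
Denominator 16 − 1 = 15.
(16×1.6414283086 − 1.6717333054)/(16 − 1) = 1.6394079755
Shift from A(h/2): −0.0020203331.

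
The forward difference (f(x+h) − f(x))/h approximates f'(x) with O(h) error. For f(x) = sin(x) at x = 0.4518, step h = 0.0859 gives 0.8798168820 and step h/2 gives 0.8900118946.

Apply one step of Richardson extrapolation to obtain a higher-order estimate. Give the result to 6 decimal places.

With r = 1 the leading error scales as h^1, so the weight is 2^1 = 2.
2·0.8900118946 = 1.7800237892; 1.7800237892 − 0.8798168820 = 0.9002069072
0.9002069072 ÷ 1 = 0.9002069072
Shift from A(h/2): +0.0101950126.

0.900207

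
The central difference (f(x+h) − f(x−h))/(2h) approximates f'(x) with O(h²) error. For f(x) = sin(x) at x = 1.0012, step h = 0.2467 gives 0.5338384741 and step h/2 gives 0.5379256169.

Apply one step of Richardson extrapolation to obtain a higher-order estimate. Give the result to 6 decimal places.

0.539288

Leading term ∝ h^2; use weight 4 = 2^2.
2^2×A(h/2) = 2.1517024676; minus A(h) gives 1.6178639935.
Denominator 4 − 1 = 3.
So the Richardson estimate is 0.5392879978.
Correction |R − A(h/2)| = 1.362e-03; gap |A(h/2) − A(h)| = 4.087e-03.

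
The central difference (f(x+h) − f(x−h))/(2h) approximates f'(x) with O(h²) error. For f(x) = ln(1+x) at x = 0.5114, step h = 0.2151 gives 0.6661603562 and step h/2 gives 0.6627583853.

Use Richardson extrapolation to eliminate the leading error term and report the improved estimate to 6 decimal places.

r = 2, so 2^r = 4.
Weighted: 2.6510335412 − 0.6661603562 = 1.9848731850
Denominator 4 − 1 = 3.
Result: 0.6616243950
Gap between inputs: 3.402e-03; correction applied: −0.0011339903.

0.661624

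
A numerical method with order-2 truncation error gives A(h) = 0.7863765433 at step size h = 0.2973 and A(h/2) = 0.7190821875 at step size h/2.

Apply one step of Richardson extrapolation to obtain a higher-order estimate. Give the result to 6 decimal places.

r = 2, so 2^r = 4.
Numerator 4 × A(h/2) − A(h) = 4 × 0.7190821875 − 0.7863765433 = 2.0899522067
Denominator 4 − 1 = 3.
R = 2.0899522067/3 = 0.6966507356

0.696651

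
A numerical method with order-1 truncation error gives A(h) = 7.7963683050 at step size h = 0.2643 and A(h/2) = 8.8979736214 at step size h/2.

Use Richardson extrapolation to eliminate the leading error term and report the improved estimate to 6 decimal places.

9.999579

Leading term ∝ h^1; use weight 2 = 2^1.
Difference of the inputs: 8.8979736214 − 7.7963683050 = 1.1016053164
Divide by 2^1 − 1 = 1: 1.1016053164/1 = 1.1016053164
R = 8.8979736214 + 1.1016053164 = 9.9995789378
Gap between inputs: 1.102e+00; correction applied: +1.1016053164.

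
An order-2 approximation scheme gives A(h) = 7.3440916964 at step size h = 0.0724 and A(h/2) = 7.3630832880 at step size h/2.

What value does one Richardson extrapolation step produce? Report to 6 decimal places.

Order 2 gives 2^r = 4 and 2^r − 1 = 3.
A(h/2) − A(h) = 7.3630832880 − 7.3440916964 = 0.0189915916
Divide by 2^2 − 1 = 3: 0.0189915916/3 = 0.0063305305
R = 7.3630832880 + 0.0063305305 = 7.3694138185

7.369414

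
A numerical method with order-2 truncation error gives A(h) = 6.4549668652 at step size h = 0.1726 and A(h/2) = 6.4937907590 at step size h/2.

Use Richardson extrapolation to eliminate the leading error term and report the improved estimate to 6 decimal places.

Method order is 2; weight 2^2 = 4.
4·6.4937907590 = 25.9751630360; 25.9751630360 − 6.4549668652 = 19.5201961708
Extrapolated: 19.5201961708 / 3 = 6.5067320569

6.506732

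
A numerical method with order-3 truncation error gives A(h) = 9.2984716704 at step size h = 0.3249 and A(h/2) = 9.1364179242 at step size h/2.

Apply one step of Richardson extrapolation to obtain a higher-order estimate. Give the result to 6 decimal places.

9.113267

r = 3, so 2^r = 8.
8 × 9.1364179242 = 73.0913433936; subtract 9.2984716704 → 63.7928717232
63.7928717232 ÷ 7 = 9.1132673890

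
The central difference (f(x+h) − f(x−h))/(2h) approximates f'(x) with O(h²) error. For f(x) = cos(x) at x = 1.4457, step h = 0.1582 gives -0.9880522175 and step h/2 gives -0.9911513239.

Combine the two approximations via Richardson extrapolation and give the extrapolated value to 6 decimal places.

Method order is 2; weight 2^2 = 4.
Difference of the inputs: -0.9911513239 − (-0.9880522175) = -0.0030991064
Divide by 2^2 − 1 = 3: (-0.0030991064)/3 = -0.0010330355
R = A(h/2) + (A(h/2) − A(h))/3 = -0.9911513239 − 0.0010330355 = -0.9921843594
Gap between inputs: 3.099e-03; correction applied: −0.0010330355.

-0.992184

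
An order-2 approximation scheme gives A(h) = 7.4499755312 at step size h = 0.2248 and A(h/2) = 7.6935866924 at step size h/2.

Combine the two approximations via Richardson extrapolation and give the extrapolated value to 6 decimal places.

Order 2 gives 2^r = 4 and 2^r − 1 = 3.
2^2*A(h/2) = 30.7743467696; minus A(h) gives 23.3243712384.
Divide by 2^2 − 1 = 3.
(4*7.6935866924 − 7.4499755312)/(4 − 1) = 7.7747904128
Gap between inputs: 2.436e-01; correction applied: +0.0812037204.

7.774790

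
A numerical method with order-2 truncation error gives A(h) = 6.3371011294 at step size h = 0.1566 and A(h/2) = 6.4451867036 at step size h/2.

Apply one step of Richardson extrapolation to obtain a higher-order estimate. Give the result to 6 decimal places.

6.481215

Method order is 2; weight 2^2 = 4.
4·6.4451867036 = 25.7807468144; 25.7807468144 − 6.3371011294 = 19.4436456850
Denominator 4 − 1 = 3.
R = 19.4436456850/3 = 6.4812152283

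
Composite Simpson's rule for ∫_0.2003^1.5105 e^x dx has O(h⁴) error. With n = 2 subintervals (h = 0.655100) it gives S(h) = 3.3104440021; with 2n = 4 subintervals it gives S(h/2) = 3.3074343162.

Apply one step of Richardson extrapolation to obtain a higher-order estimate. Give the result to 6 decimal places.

Method order is 4; weight 2^4 = 16.
Weighted: 52.9189490592 − 3.3104440021 = 49.6085050571
Divide by 2^4 − 1 = 15.
R = 49.6085050571/15 = 3.3072336705
Shift from A(h/2): −0.0002006457.

3.307234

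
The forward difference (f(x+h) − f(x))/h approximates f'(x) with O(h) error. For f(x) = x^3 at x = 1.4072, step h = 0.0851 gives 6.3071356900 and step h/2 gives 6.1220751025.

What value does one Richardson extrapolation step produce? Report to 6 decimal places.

5.937015

The method has order 1: 2^1 = 2.
2*6.1220751025 = 12.2441502050; 12.2441502050 − 6.3071356900 = 5.9370145150
Extrapolated: 5.9370145150 / 1 = 5.9370145150
Shift from A(h/2): −0.1850605875.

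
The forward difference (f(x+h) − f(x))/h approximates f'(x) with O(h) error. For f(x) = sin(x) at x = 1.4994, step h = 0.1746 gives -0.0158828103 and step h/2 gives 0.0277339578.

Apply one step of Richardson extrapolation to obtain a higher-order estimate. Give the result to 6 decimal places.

r = 1: numerator weight 2, denominator 1.
Top: 2(0.0277339578) − (-0.0158828103) = 0.0713507259
R = 0.0713507259/1 = 0.0713507259
Shift from A(h/2): +0.0436167681.

0.071351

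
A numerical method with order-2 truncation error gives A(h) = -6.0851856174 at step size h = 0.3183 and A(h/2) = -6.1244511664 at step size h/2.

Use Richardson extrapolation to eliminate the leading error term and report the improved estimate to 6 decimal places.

The method has order 2: 2^2 = 4.
2^2×A(h/2) = -24.4978046656; minus A(h) gives -18.4126190482.
Denominator 4 − 1 = 3.
R = (-18.4126190482)/3 = -6.1375396827
Gap between inputs: 3.927e-02; correction applied: −0.0130885163.

-6.137540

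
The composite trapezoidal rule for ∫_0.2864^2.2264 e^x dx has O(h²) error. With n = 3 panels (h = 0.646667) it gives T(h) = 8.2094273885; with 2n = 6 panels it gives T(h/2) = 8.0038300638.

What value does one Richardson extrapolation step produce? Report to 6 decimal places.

Method order is 2; weight 2^2 = 4.
4*8.0038300638 = 32.0153202552; 32.0153202552 − 8.2094273885 = 23.8058928667
Divide by 2^2 − 1 = 3.
(4*8.0038300638 − 8.2094273885)/(4 − 1) = 7.9352976222

7.935298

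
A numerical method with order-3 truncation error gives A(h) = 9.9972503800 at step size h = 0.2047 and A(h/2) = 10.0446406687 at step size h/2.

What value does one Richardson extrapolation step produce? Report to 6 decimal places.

r = 3, so 2^r = 8.
Weighted: 80.3571253496 − 9.9972503800 = 70.3598749696
Divide by 2^3 − 1 = 7.
Result: 10.0514107099

10.051411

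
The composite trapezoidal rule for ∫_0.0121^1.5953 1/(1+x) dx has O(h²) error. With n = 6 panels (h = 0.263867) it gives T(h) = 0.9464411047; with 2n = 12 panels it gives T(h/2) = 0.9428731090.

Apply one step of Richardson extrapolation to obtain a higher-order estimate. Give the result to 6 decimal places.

0.941684

r = 2: numerator weight 4, denominator 3.
Top: 4(0.9428731090) − (0.9464411047) = 2.8250513313
2.8250513313 ÷ 3 = 0.9416837771
Shift from A(h/2): −0.0011893319.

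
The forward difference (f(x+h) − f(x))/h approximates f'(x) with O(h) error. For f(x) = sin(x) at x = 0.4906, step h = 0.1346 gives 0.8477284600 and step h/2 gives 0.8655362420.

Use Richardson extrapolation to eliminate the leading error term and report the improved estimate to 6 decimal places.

Error is O(h^1); halving h shrinks it by 2^1 = 2.
Weighted: 1.7310724840 − 0.8477284600 = 0.8833440240
Denominator 2 − 1 = 1.
Extrapolated: 0.8833440240 / 1 = 0.8833440240
Correction |R − A(h/2)| = 1.781e-02; gap |A(h/2) − A(h)| = 1.781e-02.

0.883344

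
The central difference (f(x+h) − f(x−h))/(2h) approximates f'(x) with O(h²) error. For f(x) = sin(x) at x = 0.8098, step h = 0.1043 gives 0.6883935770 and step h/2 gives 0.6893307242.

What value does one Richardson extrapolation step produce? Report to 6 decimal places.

0.689643

The method has order 2: 2^2 = 4.
4×0.6893307242 = 2.7573228968; 2.7573228968 − 0.6883935770 = 2.0689293198
Denominator 4 − 1 = 3.
(4×0.6893307242 − 0.6883935770)/(4 − 1) = 0.6896431066
Correction |R − A(h/2)| = 3.124e-04; gap |A(h/2) − A(h)| = 9.371e-04.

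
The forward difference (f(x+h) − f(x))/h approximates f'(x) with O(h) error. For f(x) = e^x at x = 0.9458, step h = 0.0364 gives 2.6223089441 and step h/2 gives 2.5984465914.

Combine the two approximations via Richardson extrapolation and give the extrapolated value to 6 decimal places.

The method has order 1: 2^1 = 2.
Numerator 2·A(h/2) − A(h) = 2·2.5984465914 − 2.6223089441 = 2.5745842387
Divide by 2^1 − 1 = 1.
2.5745842387 ÷ 1 = 2.5745842387
Correction |R − A(h/2)| = 2.386e-02; gap |A(h/2) − A(h)| = 2.386e-02.

2.574584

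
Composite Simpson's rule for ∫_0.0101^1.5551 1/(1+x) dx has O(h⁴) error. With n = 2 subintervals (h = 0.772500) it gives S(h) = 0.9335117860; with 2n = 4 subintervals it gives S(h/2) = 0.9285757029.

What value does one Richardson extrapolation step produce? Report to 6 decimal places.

0.928247

Leading term ∝ h^4; use weight 16 = 2^4.
Weighted: 14.8572112464 − 0.9335117860 = 13.9236994604
R = 13.9236994604/15 = 0.9282466307
Shift from A(h/2): −0.0003290722.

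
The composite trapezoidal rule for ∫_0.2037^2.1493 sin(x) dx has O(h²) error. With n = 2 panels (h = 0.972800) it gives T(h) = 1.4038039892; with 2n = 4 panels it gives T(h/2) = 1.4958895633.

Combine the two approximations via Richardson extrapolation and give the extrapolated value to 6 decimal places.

Order 2 gives 2^r = 4 and 2^r − 1 = 3.
Top: 4(1.4958895633) − (1.4038039892) = 4.5797542640
4.5797542640 ÷ 3 = 1.5265847547
Shift from A(h/2): +0.0306951914.

1.526585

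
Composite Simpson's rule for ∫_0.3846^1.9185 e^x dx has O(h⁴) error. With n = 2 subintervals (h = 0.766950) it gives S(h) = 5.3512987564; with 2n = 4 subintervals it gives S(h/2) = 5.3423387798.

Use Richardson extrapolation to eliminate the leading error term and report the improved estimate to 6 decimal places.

5.341741

With r = 4 the leading error scales as h^4, so the weight is 2^4 = 16.
16×5.3423387798 = 85.4774204768; subtract 5.3512987564 → 80.1261217204
Extrapolated: 80.1261217204 / 15 = 5.3417414480
Correction |R − A(h/2)| = 5.973e-04; gap |A(h/2) − A(h)| = 8.960e-03.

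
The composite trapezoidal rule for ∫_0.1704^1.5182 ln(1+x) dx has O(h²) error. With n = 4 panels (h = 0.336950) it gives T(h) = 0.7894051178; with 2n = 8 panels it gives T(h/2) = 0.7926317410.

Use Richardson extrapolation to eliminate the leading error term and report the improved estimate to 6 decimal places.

0.793707

The method has order 2: 2^2 = 4.
Top: 4(0.7926317410) − (0.7894051178) = 2.3811218462
Extrapolated: 2.3811218462 / 3 = 0.7937072821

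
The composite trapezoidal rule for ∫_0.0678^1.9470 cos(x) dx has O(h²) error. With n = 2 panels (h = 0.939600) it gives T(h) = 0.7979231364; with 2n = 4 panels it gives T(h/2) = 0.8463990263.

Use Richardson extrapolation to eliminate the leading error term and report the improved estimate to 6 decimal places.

Error is O(h^2); halving h shrinks it by 2^2 = 4.
4×0.8463990263 = 3.3855961052; subtract 0.7979231364 → 2.5876729688
Divide by 2^2 − 1 = 3.
Extrapolated: 2.5876729688 / 3 = 0.8625576563
Gap between inputs: 4.848e-02; correction applied: +0.0161586300.

0.862558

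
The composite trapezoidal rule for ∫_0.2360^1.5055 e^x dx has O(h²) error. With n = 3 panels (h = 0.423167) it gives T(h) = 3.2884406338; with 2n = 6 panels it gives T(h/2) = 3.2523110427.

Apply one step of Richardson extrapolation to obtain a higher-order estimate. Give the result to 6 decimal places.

3.240268

Error is O(h^2); halving h shrinks it by 2^2 = 4.
4*3.2523110427 − 3.2884406338 = 9.7208035370
R = 9.7208035370/3 = 3.2402678457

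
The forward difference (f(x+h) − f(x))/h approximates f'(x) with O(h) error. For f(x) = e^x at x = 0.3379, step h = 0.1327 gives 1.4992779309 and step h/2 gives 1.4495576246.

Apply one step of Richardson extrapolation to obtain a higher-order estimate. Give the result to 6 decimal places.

1.399837

Method order is 1; weight 2^1 = 2.
Difference of the inputs: 1.4495576246 − 1.4992779309 = -0.0497203063
Correction (A(h/2) − A(h))/(2 − 1) = (-0.0497203063)/1 = -0.0497203063
R = A(h/2) + (A(h/2) − A(h))/1 = 1.4495576246 − 0.0497203063 = 1.3998373183
Shift from A(h/2): −0.0497203063.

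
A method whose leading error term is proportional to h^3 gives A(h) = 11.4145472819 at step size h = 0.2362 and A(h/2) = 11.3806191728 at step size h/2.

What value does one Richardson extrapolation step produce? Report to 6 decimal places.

11.375772

Method order is 3; weight 2^3 = 8.
Top: 8(11.3806191728) − (11.4145472819) = 79.6304061005
Divide by 2^3 − 1 = 7.
(8 × 11.3806191728 − 11.4145472819)/(8 − 1) = 11.3757723001
Correction |R − A(h/2)| = 4.847e-03; gap |A(h/2) − A(h)| = 3.393e-02.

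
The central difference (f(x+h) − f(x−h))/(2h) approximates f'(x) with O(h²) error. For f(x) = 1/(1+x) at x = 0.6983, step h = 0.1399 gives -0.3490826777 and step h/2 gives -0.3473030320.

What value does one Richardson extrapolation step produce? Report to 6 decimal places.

Method order is 2; weight 2^2 = 4.
2^2 × A(h/2) = -1.3892121280; minus A(h) gives -1.0401294503.
(4 × (-0.3473030320) − (-0.3490826777))/(4 − 1) = -0.3467098168
Shift from A(h/2): +0.0005932152.

-0.346710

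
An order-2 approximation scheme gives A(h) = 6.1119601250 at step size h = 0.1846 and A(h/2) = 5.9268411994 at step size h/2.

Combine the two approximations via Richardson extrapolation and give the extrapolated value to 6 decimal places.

Error is O(h^2); halving h shrinks it by 2^2 = 4.
Numerator 4×A(h/2) − A(h) = 4×5.9268411994 − 6.1119601250 = 17.5954046726
Denominator 4 − 1 = 3.
(4×5.9268411994 − 6.1119601250)/(4 − 1) = 5.8651348909

5.865135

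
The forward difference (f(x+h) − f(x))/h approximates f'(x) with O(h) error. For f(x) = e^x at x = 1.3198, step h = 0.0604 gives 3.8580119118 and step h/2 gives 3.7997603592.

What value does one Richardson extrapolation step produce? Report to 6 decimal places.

3.741509

Order 1 gives 2^r = 2 and 2^r − 1 = 1.
2×3.7997603592 − 3.8580119118 = 3.7415088066
Divide by 2^1 − 1 = 1.
Result: 3.7415088066
Correction |R − A(h/2)| = 5.825e-02; gap |A(h/2) − A(h)| = 5.825e-02.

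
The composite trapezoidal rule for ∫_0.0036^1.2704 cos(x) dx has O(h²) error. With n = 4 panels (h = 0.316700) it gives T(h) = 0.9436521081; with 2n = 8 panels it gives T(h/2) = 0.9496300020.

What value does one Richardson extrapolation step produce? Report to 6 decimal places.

0.951623

Error is O(h^2); halving h shrinks it by 2^2 = 4.
4*0.9496300020 − 0.9436521081 = 2.8548678999
(4*0.9496300020 − 0.9436521081)/(4 − 1) = 0.9516226333
Gap between inputs: 5.978e-03; correction applied: +0.0019926313.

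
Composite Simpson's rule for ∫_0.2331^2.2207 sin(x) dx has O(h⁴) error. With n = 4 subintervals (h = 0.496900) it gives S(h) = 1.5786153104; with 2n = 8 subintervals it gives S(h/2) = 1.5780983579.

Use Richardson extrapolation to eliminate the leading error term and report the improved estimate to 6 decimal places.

1.578064

r = 4: numerator weight 16, denominator 15.
2^4*A(h/2) = 25.2495737264; minus A(h) gives 23.6709584160.
Denominator 16 − 1 = 15.
(16*1.5780983579 − 1.5786153104)/(16 − 1) = 1.5780638944
Gap between inputs: 5.170e-04; correction applied: −0.0000344635.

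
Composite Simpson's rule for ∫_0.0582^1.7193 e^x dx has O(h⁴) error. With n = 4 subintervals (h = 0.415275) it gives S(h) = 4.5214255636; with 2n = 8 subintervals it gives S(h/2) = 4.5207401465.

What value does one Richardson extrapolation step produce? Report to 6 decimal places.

4.520694

Error is O(h^4); halving h shrinks it by 2^4 = 16.
16×4.5207401465 − 4.5214255636 = 67.8104167804
R = 67.8104167804/15 = 4.5206944520
Gap between inputs: 6.854e-04; correction applied: −0.0000456945.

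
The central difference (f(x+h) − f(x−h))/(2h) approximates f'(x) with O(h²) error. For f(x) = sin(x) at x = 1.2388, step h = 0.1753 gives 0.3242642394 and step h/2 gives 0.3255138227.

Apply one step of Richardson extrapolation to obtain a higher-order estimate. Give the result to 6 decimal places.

0.325930

The method has order 2: 2^2 = 4.
Weighted: 1.3020552908 − 0.3242642394 = 0.9777910514
Divide by 2^2 − 1 = 3.
(4*0.3255138227 − 0.3242642394)/(4 − 1) = 0.3259303505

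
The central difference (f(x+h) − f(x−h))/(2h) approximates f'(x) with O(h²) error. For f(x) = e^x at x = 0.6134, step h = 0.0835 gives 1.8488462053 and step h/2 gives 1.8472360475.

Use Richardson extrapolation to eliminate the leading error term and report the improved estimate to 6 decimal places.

Leading term ∝ h^2; use weight 4 = 2^2.
Numerator 4*A(h/2) − A(h) = 4*1.8472360475 − 1.8488462053 = 5.5400979847
Divide by 2^2 − 1 = 3.
R = 5.5400979847/3 = 1.8466993282
Shift from A(h/2): −0.0005367193.

1.846699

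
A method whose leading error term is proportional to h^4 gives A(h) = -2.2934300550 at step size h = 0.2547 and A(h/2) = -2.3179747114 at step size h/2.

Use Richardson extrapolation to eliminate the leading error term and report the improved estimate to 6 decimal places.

-2.319611

With r = 4 the leading error scales as h^4, so the weight is 2^4 = 16.
16*(-2.3179747114) = -37.0875953824; subtract (-2.2934300550) → -34.7941653274
Denominator 16 − 1 = 15.
So the Richardson estimate is -2.3196110218.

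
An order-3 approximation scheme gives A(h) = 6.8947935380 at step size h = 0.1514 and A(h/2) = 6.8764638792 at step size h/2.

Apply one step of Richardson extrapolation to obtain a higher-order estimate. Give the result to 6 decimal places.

The method has order 3: 2^3 = 8.
Numerator 8*A(h/2) − A(h) = 8*6.8764638792 − 6.8947935380 = 48.1169174956
(8*6.8764638792 − 6.8947935380)/(8 − 1) = 6.8738453565

6.873845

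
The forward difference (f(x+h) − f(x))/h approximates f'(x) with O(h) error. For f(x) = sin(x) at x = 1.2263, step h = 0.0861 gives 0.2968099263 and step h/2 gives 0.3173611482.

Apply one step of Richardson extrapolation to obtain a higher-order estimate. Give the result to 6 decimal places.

0.337912

Order 1 gives 2^r = 2 and 2^r − 1 = 1.
Difference of the inputs: 0.3173611482 − 0.2968099263 = 0.0205512219
Divide by 2^1 − 1 = 1: 0.0205512219/1 = 0.0205512219
R = 0.3173611482 + 0.0205512219 = 0.3379123701
Correction |R − A(h/2)| = 2.055e-02; gap |A(h/2) − A(h)| = 2.055e-02.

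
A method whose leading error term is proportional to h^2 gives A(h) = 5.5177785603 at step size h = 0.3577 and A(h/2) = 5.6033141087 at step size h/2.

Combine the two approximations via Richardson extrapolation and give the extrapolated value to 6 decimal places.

r = 2, so 2^r = 4.
4*5.6033141087 − 5.5177785603 = 16.8954778745
R = 16.8954778745/3 = 5.6318259582
Shift from A(h/2): +0.0285118495.

5.631826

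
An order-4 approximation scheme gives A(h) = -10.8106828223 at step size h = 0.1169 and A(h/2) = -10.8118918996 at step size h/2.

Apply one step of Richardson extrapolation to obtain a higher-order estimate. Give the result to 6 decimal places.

The method has order 4: 2^4 = 16.
16·(-10.8118918996) − (-10.8106828223) = -162.1795875713
(-162.1795875713) ÷ 15 = -10.8119725048
Gap between inputs: 1.209e-03; correction applied: −0.0000806052.

-10.811973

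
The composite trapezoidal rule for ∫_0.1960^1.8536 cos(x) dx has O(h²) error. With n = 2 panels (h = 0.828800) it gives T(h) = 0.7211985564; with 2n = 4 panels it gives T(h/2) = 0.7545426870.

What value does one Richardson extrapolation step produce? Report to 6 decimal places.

0.765657

With r = 2 the leading error scales as h^2, so the weight is 2^2 = 4.
Numerator 4·A(h/2) − A(h) = 4·0.7545426870 − 0.7211985564 = 2.2969721916
Extrapolated: 2.2969721916 / 3 = 0.7656573972
Gap between inputs: 3.334e-02; correction applied: +0.0111147102.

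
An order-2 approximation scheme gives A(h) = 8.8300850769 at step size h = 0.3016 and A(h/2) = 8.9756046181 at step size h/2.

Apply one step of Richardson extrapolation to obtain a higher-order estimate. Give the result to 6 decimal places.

Leading term ∝ h^2; use weight 4 = 2^2.
A(h/2) − A(h) = 8.9756046181 − 8.8300850769 = 0.1455195412
Correction (A(h/2) − A(h))/(4 − 1) = 0.1455195412/3 = 0.0485065137
R = A(h/2) + (A(h/2) − A(h))/3 = 8.9756046181 + 0.0485065137 = 9.0241111318

9.024111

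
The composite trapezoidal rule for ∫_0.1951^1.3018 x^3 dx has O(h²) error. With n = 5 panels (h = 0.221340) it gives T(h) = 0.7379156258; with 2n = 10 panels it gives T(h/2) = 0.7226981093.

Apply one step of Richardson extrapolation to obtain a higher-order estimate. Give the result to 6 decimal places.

With r = 2 the leading error scales as h^2, so the weight is 2^2 = 4.
4×0.7226981093 − 0.7379156258 = 2.1528768114
(4×0.7226981093 − 0.7379156258)/(4 − 1) = 0.7176256038
Shift from A(h/2): −0.0050725055.

0.717626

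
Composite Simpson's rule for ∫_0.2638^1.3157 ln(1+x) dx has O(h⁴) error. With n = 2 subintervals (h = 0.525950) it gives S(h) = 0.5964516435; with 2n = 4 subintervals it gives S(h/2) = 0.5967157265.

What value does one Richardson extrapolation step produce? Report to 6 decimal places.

0.596733

Method order is 4; weight 2^4 = 16.
16×0.5967157265 = 9.5474516240; subtract 0.5964516435 → 8.9509999805
Divide by 2^4 − 1 = 15.
R = 8.9509999805/15 = 0.5967333320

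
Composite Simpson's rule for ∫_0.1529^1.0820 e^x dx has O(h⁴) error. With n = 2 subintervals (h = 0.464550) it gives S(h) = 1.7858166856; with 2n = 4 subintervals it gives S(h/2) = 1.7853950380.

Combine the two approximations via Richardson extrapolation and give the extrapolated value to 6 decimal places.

1.785367

Leading term ∝ h^4; use weight 16 = 2^4.
16*1.7853950380 − 1.7858166856 = 26.7805039224
R = 26.7805039224/15 = 1.7853669282
Gap between inputs: 4.216e-04; correction applied: −0.0000281098.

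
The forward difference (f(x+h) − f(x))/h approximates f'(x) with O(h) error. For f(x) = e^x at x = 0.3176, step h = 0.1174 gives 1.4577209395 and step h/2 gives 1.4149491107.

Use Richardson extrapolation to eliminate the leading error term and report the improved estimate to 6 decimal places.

1.372177

Leading term ∝ h^1; use weight 2 = 2^1.
2*1.4149491107 = 2.8298982214; 2.8298982214 − 1.4577209395 = 1.3721772819
Denominator 2 − 1 = 1.
1.3721772819 ÷ 1 = 1.3721772819
Correction |R − A(h/2)| = 4.277e-02; gap |A(h/2) − A(h)| = 4.277e-02.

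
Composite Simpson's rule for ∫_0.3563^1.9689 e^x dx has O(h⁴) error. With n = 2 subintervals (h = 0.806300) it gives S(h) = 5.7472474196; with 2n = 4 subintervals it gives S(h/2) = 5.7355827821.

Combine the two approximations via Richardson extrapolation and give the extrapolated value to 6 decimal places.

r = 4, so 2^r = 16.
2^4×A(h/2) = 91.7693245136; minus A(h) gives 86.0220770940.
R = 86.0220770940/15 = 5.7348051396
Correction |R − A(h/2)| = 7.776e-04; gap |A(h/2) − A(h)| = 1.166e-02.

5.734805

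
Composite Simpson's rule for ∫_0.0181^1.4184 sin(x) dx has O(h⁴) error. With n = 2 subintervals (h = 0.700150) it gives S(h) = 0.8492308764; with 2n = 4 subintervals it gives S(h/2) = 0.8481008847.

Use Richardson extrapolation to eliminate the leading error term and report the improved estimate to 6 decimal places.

Leading term ∝ h^4; use weight 16 = 2^4.
16×0.8481008847 = 13.5696141552; 13.5696141552 − 0.8492308764 = 12.7203832788
12.7203832788 ÷ 15 = 0.8480255519
Shift from A(h/2): −0.0000753328.

0.848026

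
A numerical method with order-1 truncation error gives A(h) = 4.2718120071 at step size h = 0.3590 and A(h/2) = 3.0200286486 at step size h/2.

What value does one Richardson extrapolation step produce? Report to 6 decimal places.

1.768245

Order 1 gives 2^r = 2 and 2^r − 1 = 1.
Top: 2(3.0200286486) − (4.2718120071) = 1.7682452901
(2*3.0200286486 − 4.2718120071)/(2 − 1) = 1.7682452901
Correction |R − A(h/2)| = 1.252e+00; gap |A(h/2) − A(h)| = 1.252e+00.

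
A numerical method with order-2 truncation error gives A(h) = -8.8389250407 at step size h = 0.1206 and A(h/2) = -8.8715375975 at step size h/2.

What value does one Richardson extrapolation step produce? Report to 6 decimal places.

r = 2, so 2^r = 4.
Difference of the inputs: -8.8715375975 − (-8.8389250407) = -0.0326125568
Divide by 2^2 − 1 = 3: (-0.0326125568)/3 = -0.0108708523
R = -8.8715375975 − 0.0108708523 = -8.8824084498

-8.882408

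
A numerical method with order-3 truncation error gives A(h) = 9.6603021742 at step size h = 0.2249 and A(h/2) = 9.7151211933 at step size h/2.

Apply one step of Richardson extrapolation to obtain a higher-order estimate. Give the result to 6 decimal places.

9.722952

With r = 3 the leading error scales as h^3, so the weight is 2^3 = 8.
Weighted: 77.7209695464 − 9.6603021742 = 68.0606673722
R = 68.0606673722/7 = 9.7229524817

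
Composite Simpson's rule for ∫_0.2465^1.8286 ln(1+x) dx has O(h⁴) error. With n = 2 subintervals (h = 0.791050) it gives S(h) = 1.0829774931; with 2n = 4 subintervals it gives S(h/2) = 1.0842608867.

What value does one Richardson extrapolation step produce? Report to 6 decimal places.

1.084346

Order 4 gives 2^r = 16 and 2^r − 1 = 15.
Numerator 16·A(h/2) − A(h) = 16·1.0842608867 − 1.0829774931 = 16.2651966941
Denominator 16 − 1 = 15.
(16·1.0842608867 − 1.0829774931)/(16 − 1) = 1.0843464463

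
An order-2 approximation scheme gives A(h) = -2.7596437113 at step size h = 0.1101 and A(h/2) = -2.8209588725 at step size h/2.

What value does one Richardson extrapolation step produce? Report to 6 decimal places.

-2.841397

Error is O(h^2); halving h shrinks it by 2^2 = 4.
2^2·A(h/2) = -11.2838354900; minus A(h) gives -8.5241917787.
Divide by 2^2 − 1 = 3.
R = (-8.5241917787)/3 = -2.8413972596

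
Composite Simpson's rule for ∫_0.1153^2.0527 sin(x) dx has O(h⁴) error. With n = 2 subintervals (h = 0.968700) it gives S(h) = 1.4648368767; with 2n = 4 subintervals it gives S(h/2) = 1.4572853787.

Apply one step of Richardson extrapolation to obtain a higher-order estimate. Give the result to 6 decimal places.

1.456782

Order 4 gives 2^r = 16 and 2^r − 1 = 15.
16·1.4572853787 − 1.4648368767 = 21.8517291825
(16·1.4572853787 − 1.4648368767)/(16 − 1) = 1.4567819455
Gap between inputs: 7.551e-03; correction applied: −0.0005034332.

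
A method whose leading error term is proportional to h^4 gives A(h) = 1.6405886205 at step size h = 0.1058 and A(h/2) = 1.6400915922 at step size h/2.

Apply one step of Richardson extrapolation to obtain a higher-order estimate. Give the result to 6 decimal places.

Error is O(h^4); halving h shrinks it by 2^4 = 16.
Weighted: 26.2414654752 − 1.6405886205 = 24.6008768547
Denominator 16 − 1 = 15.
Extrapolated: 24.6008768547 / 15 = 1.6400584570

1.640058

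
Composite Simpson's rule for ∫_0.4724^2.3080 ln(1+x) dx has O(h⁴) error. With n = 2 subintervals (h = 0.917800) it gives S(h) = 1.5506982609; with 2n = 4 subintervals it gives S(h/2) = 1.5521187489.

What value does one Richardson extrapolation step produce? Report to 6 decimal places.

Error is O(h^4); halving h shrinks it by 2^4 = 16.
A(h/2) − A(h) = 1.5521187489 − 1.5506982609 = 0.0014204880
Divide by 2^4 − 1 = 15: 0.0014204880/15 = 0.0000946992
R = A(h/2) + (A(h/2) − A(h))/15 = 1.5521187489 + 0.0000946992 = 1.5522134481
Shift from A(h/2): +0.0000946992.

1.552213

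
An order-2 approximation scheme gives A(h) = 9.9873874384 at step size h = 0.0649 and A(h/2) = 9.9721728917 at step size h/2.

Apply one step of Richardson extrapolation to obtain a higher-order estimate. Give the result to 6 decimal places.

9.967101

With r = 2 the leading error scales as h^2, so the weight is 2^2 = 4.
A(h/2) − A(h) = 9.9721728917 − 9.9873874384 = -0.0152145467
Divide by 2^2 − 1 = 3: (-0.0152145467)/3 = -0.0050715156
R = 9.9721728917 − 0.0050715156 = 9.9671013761
Shift from A(h/2): −0.0050715156.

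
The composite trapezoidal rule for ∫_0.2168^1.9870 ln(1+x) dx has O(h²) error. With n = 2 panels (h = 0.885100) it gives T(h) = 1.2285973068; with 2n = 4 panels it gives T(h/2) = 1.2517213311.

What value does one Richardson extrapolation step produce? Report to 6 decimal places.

r = 2: numerator weight 4, denominator 3.
Difference of the inputs: 1.2517213311 − 1.2285973068 = 0.0231240243
Divide by 2^2 − 1 = 3: 0.0231240243/3 = 0.0077080081
R = 1.2517213311 + 0.0077080081 = 1.2594293392
Gap between inputs: 2.312e-02; correction applied: +0.0077080081.

1.259429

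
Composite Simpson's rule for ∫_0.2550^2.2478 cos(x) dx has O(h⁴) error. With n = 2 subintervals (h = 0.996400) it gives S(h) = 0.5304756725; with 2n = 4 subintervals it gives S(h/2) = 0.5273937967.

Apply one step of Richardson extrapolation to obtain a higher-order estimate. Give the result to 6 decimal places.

0.527188

r = 4, so 2^r = 16.
Weighted: 8.4383007472 − 0.5304756725 = 7.9078250747
Denominator 16 − 1 = 15.
7.9078250747 ÷ 15 = 0.5271883383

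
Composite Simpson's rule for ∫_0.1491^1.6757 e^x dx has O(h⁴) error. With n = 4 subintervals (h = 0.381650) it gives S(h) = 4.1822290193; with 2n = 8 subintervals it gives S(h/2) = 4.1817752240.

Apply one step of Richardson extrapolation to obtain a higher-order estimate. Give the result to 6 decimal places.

r = 4: numerator weight 16, denominator 15.
Weighted: 66.9084035840 − 4.1822290193 = 62.7261745647
(16·4.1817752240 − 4.1822290193)/(16 − 1) = 4.1817449710

4.181745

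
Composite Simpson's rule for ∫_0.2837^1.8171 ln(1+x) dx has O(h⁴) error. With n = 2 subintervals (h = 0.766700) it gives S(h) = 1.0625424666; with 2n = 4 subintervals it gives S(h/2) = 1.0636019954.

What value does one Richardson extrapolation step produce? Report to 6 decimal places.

1.063673

Method order is 4; weight 2^4 = 16.
Difference of the inputs: 1.0636019954 − 1.0625424666 = 0.0010595288
Divide by 2^4 − 1 = 15: 0.0010595288/15 = 0.0000706353
R = A(h/2) + (A(h/2) − A(h))/15 = 1.0636019954 + 0.0000706353 = 1.0636726307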